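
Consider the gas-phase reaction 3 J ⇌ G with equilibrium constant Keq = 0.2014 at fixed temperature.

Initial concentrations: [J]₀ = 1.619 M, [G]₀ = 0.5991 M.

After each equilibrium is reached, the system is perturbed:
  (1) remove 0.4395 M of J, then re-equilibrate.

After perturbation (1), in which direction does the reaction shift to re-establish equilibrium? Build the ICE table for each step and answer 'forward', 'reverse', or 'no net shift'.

Direction: reverse

Q₀ = 0.1412 vs Keq = 0.2014 ⇒ Q<K, forward
Step 1:
                  J         G
  I           1.619    0.5991
  C         -0.1435   0.04784
  E           1.475    0.6469
  solve Keq expr → x = 0.04784; check Q = 0.2014
Then remove 0.4395 M of J.
Step 2:
                  J         G
  I           1.036    0.6469
  C           0.346   -0.1153
  E           1.382    0.5316
  solve Keq expr → x = -0.1153; check Q = 0.2014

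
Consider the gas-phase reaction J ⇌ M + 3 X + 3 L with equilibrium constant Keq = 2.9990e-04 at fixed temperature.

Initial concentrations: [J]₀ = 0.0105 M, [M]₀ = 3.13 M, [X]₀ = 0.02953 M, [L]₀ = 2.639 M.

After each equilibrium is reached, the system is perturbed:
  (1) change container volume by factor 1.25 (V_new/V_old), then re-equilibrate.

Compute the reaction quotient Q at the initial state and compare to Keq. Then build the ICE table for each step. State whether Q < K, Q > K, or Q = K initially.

Q₀ = 0.1411; Q > K (proceeds reverse)

Q₀ = 0.1411 vs Keq = 2.9990e-04 ⇒ Q>K, reverse
Step 1:
                    J           M           X           L
  I            0.0105        3.13     0.02953       2.639
  C          0.008291   -0.008291    -0.02487    -0.02487
  E           0.01879       3.122    0.004658       2.614
  solve Keq expr → x = -0.008291; check Q = 2.9990e-04
Then change container volume by factor 1.25 (V_new/V_old).
Step 2:
                    J           M           X           L
  I           0.01503       2.497    0.003726       2.091
  C       -6.6751e-04  6.6751e-04    0.002003    0.002003
  E           0.01437       2.498    0.005729       2.093
  solve Keq expr → x = 6.6751e-04; check Q = 2.9990e-04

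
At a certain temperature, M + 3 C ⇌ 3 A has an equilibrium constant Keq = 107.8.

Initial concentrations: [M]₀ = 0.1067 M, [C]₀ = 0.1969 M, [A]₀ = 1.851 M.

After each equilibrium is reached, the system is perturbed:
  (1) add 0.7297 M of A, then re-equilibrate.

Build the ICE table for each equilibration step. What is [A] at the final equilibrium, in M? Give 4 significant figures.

Q₀ = 7786 vs Keq = 107.8 ⇒ Q>K, reverse
Step 1:
                  M         C         A
  Initial    0.1067    0.1969     1.851
  Change     0.1111    0.3332   -0.3332
  Equil      0.2178    0.5301     1.518
  solve Keq expr → x = -0.1111; check Q = 107.8
Then add 0.7297 M of A.
Step 2:
                  M         C         A
  Initial    0.2178    0.5301     2.248
  Change    0.05076    0.1523   -0.1523
  Equil      0.2685    0.6824     2.095
  solve Keq expr → x = -0.05076; check Q = 107.8

[A]_eq = 2.095 M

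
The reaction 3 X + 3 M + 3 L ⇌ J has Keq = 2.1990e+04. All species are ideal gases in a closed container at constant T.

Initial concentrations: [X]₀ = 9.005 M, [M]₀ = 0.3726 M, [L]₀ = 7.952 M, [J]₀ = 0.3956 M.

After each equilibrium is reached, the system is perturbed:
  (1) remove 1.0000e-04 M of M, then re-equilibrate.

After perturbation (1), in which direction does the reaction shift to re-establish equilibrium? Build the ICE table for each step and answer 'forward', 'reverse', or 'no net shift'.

Q₀ = 2.0828e-05 vs Keq = 2.1990e+04 ⇒ Q<K, forward
Step 1:
                  X         M         L         J
  Initial     9.005    0.3726     7.952    0.3956
  Change    -0.3722   -0.3722   -0.3722    0.1241
  Equil       8.633 4.3855e-04      7.58    0.5197
  solve Keq expr → x = 0.1241; check Q = 2.1990e+04
Then remove 1.0000e-04 M of M.
Step 2:
                  X         M         L         J
  Initial     8.633 3.3855e-04      7.58    0.5197
  Change  9.9980e-05 9.9980e-05 9.9980e-05 -3.3327e-05
  Equil       8.633 4.3853e-04      7.58    0.5196
  solve Keq expr → x = -3.3327e-05; check Q = 2.1990e+04

Direction: reverse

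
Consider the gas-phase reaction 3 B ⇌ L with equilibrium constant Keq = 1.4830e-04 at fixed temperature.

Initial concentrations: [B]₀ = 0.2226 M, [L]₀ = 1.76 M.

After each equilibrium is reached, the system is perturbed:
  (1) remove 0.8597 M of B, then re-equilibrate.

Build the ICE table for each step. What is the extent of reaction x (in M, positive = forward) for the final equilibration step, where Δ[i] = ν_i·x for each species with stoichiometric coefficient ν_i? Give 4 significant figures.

Q₀ = 159.6 vs Keq = 1.4830e-04 ⇒ Q>K, reverse
Step 1:
                    B           L
  Initial      0.2226        1.76
  Change        5.209      -1.736
  Equil         5.431     0.02376
  solve Keq expr → x = -1.736; check Q = 1.4830e-04
Then remove 0.8597 M of B.
Step 2:
                    B           L
  Initial       4.572     0.02376
  Change      0.02799   -0.009329
  Equil           4.6     0.01443
  solve Keq expr → x = -0.009329; check Q = 1.4830e-04

x = -0.009329 M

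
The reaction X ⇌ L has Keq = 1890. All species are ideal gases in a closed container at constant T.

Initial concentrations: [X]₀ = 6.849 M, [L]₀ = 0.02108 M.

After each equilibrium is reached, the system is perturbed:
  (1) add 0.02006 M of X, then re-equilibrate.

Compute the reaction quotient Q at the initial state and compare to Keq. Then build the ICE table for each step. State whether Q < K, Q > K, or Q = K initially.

Q₀ = 0.003078 vs Keq = 1890 ⇒ Q<K, forward
Step 1:
                  X         L
  init        6.849   0.02108
  Δ          -6.845     6.845
  eq       0.003633     6.866
  solve Keq expr → x = 6.845; check Q = 1890
Then add 0.02006 M of X.
Step 2:
                  X         L
  init      0.02369     6.866
  Δ        -0.02005   0.02005
  eq       0.003644     6.886
  solve Keq expr → x = 0.02005; check Q = 1890

Q₀ = 0.003078; Q < K (proceeds forward)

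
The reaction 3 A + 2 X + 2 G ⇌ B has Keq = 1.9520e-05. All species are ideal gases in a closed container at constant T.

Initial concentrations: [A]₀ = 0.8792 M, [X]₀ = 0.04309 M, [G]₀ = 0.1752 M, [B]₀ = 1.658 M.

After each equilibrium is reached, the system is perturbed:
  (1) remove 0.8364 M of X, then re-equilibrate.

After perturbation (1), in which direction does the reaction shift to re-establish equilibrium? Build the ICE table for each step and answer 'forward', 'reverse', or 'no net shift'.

Q₀ = 4.2806e+04 vs Keq = 1.9520e-05 ⇒ Q>K, reverse
Step 1:
                   A          X          G          B
  init        0.8792    0.04309     0.1752      1.658
  Δ            4.319      2.879      2.879      -1.44
  eq           5.198      2.922      3.054     0.2184
  solve Keq expr → x = -1.44; check Q = 1.9520e-05
Then remove 0.8364 M of X.
Step 2:
                   A          X          G          B
  init         5.198      2.086      3.054     0.2184
  Δ           0.1967     0.1311     0.1311   -0.06556
  eq           5.395      2.217      3.186     0.1528
  solve Keq expr → x = -0.06556; check Q = 1.9520e-05

Direction: reverse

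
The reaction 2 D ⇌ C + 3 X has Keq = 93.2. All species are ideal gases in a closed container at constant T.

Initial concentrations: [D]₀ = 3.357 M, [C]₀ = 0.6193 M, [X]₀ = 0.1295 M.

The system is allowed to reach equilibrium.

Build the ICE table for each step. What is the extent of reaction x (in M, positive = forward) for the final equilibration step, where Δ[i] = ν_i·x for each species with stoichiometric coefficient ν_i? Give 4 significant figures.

x = 1.186 M

Q₀ = 1.1935e-04 vs Keq = 93.2 ⇒ Q<K, forward
Step 1:
                  D         C         X
  init        3.357    0.6193    0.1295
  Δ          -2.372     1.186     3.558
  eq         0.9853     1.805     3.687
  solve Keq expr → x = 1.186; check Q = 93.2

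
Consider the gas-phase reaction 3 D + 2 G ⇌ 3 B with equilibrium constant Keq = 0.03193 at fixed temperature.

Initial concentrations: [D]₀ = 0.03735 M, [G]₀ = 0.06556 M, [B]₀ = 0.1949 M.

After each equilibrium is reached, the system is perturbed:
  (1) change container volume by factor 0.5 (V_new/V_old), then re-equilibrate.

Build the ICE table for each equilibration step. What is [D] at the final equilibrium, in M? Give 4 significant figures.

[D]_eq = 0.4014 M

Q₀ = 3.3059e+04 vs Keq = 0.03193 ⇒ Q>K, reverse
Step 1:
                    D           G           B
  Initial     0.03735     0.06556      0.1949
  Change       0.1735      0.1157     -0.1735
  Equil        0.2108      0.1812     0.02142
  solve Keq expr → x = -0.05783; check Q = 0.03193
Then change container volume by factor 0.5 (V_new/V_old).
Step 2:
                    D           G           B
  Initial      0.4217      0.3624     0.04284
  Change     -0.02027    -0.01352     0.02027
  Equil        0.4014      0.3489     0.06311
  solve Keq expr → x = 0.006758; check Q = 0.03193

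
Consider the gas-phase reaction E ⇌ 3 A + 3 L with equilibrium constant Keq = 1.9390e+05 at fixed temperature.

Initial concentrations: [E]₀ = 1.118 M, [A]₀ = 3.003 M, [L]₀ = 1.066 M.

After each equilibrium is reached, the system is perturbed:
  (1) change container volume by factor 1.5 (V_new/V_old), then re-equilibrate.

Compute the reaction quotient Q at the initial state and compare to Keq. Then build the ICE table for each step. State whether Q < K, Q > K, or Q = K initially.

Q₀ = 29.34; Q < K (proceeds forward)

Q₀ = 29.34 vs Keq = 1.9390e+05 ⇒ Q<K, forward
Step 1:
                   E          A          L
  Initial      1.118      3.003      1.066
  Change      -1.033        3.1        3.1
  Equil      0.08474      6.103      4.166
  solve Keq expr → x = 1.033; check Q = 1.9390e+05
Then change container volume by factor 1.5 (V_new/V_old).
Step 2:
                   E          A          L
  Initial    0.05649      4.069      2.777
  Change    -0.04694     0.1408     0.1408
  Equil     0.009557      4.209      2.918
  solve Keq expr → x = 0.04694; check Q = 1.9390e+05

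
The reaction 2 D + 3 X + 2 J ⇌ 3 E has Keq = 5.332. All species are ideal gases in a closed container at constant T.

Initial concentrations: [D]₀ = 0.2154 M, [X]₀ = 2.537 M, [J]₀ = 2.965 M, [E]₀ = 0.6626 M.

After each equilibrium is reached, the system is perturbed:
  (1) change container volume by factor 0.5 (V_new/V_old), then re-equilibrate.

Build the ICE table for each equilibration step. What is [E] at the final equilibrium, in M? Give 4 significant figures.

Q₀ = 0.04368 vs Keq = 5.332 ⇒ Q<K, forward
Step 1:
                   D          X          J          E
  Initial     0.2154      2.537      2.965     0.6626
  Change     -0.1751    -0.2627    -0.1751     0.2627
  Equil      0.04028      2.274       2.79     0.9253
  solve Keq expr → x = 0.08756; check Q = 5.332
Then change container volume by factor 0.5 (V_new/V_old).
Step 2:
                   D          X          J          E
  Initial    0.08056      4.549       5.58      1.851
  Change    -0.05811   -0.08717   -0.05811    0.08717
  Equil      0.02245      4.461      5.522      1.938
  solve Keq expr → x = 0.02906; check Q = 5.332

[E]_eq = 1.938 M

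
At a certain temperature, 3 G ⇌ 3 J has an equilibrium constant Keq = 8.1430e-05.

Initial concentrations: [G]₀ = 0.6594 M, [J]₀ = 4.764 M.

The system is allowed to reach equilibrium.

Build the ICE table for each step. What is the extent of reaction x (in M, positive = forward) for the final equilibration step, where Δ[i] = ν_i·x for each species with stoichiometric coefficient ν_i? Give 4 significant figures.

Q₀ = 377.1 vs Keq = 8.1430e-05 ⇒ Q>K, reverse
Step 1:
                   G          J
  I           0.6594      4.764
  C            4.539     -4.539
  E            5.198     0.2253
  solve Keq expr → x = -1.513; check Q = 8.1430e-05

x = -1.513 M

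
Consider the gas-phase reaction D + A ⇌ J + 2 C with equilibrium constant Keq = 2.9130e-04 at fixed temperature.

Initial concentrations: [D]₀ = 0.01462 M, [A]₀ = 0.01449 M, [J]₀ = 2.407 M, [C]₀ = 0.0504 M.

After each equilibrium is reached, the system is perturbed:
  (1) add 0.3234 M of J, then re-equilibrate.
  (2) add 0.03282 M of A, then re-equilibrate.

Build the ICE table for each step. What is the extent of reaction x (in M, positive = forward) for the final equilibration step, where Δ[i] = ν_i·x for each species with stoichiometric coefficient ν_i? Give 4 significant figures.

x = 7.2085e-05 M

Q₀ = 28.86 vs Keq = 2.9130e-04 ⇒ Q>K, reverse
Step 1:
                    D           A           J           C
  Initial     0.01462     0.01449       2.407      0.0504
  Change      0.02498     0.02498    -0.02498    -0.04996
  Equil        0.0396     0.03947       2.382  4.3721e-04
  solve Keq expr → x = -0.02498; check Q = 2.9130e-04
Then add 0.3234 M of J.
Step 2:
                    D           A           J           C
  Initial      0.0396     0.03947       2.705  4.3721e-04
  Change   1.3412e-05  1.3412e-05 -1.3412e-05 -2.6823e-05
  Equil       0.03961     0.03948       2.705  4.1039e-04
  solve Keq expr → x = -1.3412e-05; check Q = 2.9130e-04
Then add 0.03282 M of A.
Step 3:
                    D           A           J           C
  Initial     0.03961      0.0723       2.705  4.1039e-04
  Change  -7.2085e-05 -7.2085e-05  7.2085e-05  1.4417e-04
  Equil       0.03954     0.07223       2.705  5.5456e-04
  solve Keq expr → x = 7.2085e-05; check Q = 2.9130e-04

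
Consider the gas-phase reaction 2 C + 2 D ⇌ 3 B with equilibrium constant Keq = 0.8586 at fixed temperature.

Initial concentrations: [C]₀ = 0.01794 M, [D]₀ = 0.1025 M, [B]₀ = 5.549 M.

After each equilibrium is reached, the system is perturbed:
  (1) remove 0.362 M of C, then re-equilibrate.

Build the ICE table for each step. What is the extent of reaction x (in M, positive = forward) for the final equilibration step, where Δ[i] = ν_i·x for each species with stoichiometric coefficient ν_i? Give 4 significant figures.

x = -0.0499 M

Q₀ = 5.0530e+07 vs Keq = 0.8586 ⇒ Q>K, reverse
Step 1:
                   C          D          B
  init       0.01794     0.1025      5.549
  Δ            2.019      2.019     -3.028
  eq           2.037      2.121      2.521
  solve Keq expr → x = -1.009; check Q = 0.8586
Then remove 0.362 M of C.
Step 2:
                   C          D          B
  init         1.675      2.121      2.521
  Δ          0.09981    0.09981    -0.1497
  eq           1.774      2.221      2.371
  solve Keq expr → x = -0.0499; check Q = 0.8586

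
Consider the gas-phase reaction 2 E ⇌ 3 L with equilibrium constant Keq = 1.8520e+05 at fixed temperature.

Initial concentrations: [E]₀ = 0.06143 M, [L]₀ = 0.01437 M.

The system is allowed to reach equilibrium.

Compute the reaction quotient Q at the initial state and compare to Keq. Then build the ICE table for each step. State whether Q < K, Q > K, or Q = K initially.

Q₀ = 7.8634e-04 vs Keq = 1.8520e+05 ⇒ Q<K, forward
Step 1:
                   E          L
  Initial    0.06143    0.01437
  Change    -0.06135    0.09202
  Equil   8.0641e-05     0.1064
  solve Keq expr → x = 0.03067; check Q = 1.8520e+05

Q₀ = 7.8634e-04; Q < K (proceeds forward)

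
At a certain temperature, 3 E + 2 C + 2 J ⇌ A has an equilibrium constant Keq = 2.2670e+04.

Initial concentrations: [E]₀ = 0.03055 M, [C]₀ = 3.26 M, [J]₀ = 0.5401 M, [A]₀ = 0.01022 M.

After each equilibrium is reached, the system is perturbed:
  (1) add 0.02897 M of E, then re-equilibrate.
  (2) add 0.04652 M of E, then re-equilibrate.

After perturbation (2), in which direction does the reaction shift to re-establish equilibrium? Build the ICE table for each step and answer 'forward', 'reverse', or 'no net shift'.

Direction: forward

Q₀ = 115.6 vs Keq = 2.2670e+04 ⇒ Q<K, forward
Step 1:
                  E         C         J         A
  I         0.03055      3.26    0.5401   0.01022
  C        -0.02402  -0.01601  -0.01601  0.008007
  E        0.006528     3.244    0.5241   0.01823
  solve Keq expr → x = 0.008007; check Q = 2.2670e+04
Then add 0.02897 M of E.
Step 2:
                  E         C         J         A
  I          0.0355     3.244    0.5241   0.01823
  C         -0.0278  -0.01853  -0.01853  0.009267
  E        0.007698     3.225    0.5056   0.02749
  solve Keq expr → x = 0.009267; check Q = 2.2670e+04
Then add 0.04652 M of E.
Step 3:
                  E         C         J         A
  I         0.05422     3.225    0.5056   0.02749
  C        -0.04489  -0.02993  -0.02993   0.01496
  E        0.009325     3.196    0.4756   0.04246
  solve Keq expr → x = 0.01496; check Q = 2.2670e+04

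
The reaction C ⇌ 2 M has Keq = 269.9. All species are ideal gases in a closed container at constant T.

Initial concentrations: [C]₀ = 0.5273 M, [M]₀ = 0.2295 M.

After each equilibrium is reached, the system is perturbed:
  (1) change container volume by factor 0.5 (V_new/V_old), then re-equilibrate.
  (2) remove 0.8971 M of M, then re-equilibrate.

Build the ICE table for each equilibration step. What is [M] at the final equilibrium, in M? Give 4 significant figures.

Q₀ = 0.09989 vs Keq = 269.9 ⇒ Q<K, forward
Step 1:
                   C          M
  Initial     0.5273     0.2295
  Change     -0.5213      1.043
  Equil     0.005996      1.272
  solve Keq expr → x = 0.5213; check Q = 269.9
Then change container volume by factor 0.5 (V_new/V_old).
Step 2:
                   C          M
  Initial    0.01199      2.544
  Change     0.01156   -0.02312
  Equil      0.02355      2.521
  solve Keq expr → x = -0.01156; check Q = 269.9
Then remove 0.8971 M of M.
Step 3:
                   C          M
  Initial    0.02355      1.624
  Change    -0.01345     0.0269
  Equil       0.0101      1.651
  solve Keq expr → x = 0.01345; check Q = 269.9

[M]_eq = 1.651 M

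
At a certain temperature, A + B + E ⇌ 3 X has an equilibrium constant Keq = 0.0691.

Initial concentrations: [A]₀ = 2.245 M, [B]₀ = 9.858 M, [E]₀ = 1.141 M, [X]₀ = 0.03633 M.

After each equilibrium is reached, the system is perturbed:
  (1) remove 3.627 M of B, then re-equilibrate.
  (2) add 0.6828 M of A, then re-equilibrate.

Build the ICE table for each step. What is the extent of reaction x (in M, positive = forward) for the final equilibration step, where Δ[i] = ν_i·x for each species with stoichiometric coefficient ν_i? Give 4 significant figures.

Q₀ = 1.8989e-06 vs Keq = 0.0691 ⇒ Q<K, forward
Step 1:
                  A         B         E         X
  I           2.245     9.858     1.141   0.03633
  C         -0.3248   -0.3248   -0.3248    0.9744
  E            1.92     9.533    0.8162     1.011
  solve Keq expr → x = 0.3248; check Q = 0.0691
Then remove 3.627 M of B.
Step 2:
                  A         B         E         X
  I            1.92     5.906    0.8162     1.011
  C         0.04204   0.04204   0.04204   -0.1261
  E           1.962     5.948    0.8582    0.8846
  solve Keq expr → x = -0.04204; check Q = 0.0691
Then add 0.6828 M of A.
Step 3:
                  A         B         E         X
  I           2.645     5.948    0.8582    0.8846
  C        -0.02601  -0.02601  -0.02601   0.07802
  E           2.619     5.922    0.8322    0.9626
  solve Keq expr → x = 0.02601; check Q = 0.0691

x = 0.02601 M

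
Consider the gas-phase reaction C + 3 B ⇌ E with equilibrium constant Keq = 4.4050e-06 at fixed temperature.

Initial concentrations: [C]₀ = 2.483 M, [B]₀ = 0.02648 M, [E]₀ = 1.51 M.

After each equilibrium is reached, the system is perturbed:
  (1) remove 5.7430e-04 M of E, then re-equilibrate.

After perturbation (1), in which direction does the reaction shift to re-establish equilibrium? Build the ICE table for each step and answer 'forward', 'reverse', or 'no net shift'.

Direction: forward

Q₀ = 3.2753e+04 vs Keq = 4.4050e-06 ⇒ Q>K, reverse
Step 1:
                   C          B          E
  Initial      2.483    0.02648       1.51
  Change       1.508      4.525     -1.508
  Equil        3.991      4.552   0.001658
  solve Keq expr → x = -1.508; check Q = 4.4050e-06
Then remove 5.7430e-04 M of E.
Step 2:
                   C          B          E
  Initial      3.991      4.552   0.001083
  Change  -5.7219e-04  -0.001717 5.7219e-04
  Equil        3.991       4.55   0.001656
  solve Keq expr → x = 5.7219e-04; check Q = 4.4050e-06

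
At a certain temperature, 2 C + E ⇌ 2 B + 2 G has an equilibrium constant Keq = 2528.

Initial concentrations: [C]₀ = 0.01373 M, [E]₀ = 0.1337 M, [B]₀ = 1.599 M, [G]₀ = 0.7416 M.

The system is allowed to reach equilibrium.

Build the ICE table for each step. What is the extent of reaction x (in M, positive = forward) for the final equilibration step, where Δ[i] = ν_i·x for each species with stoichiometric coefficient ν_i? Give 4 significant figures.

Q₀ = 5.5791e+04 vs Keq = 2528 ⇒ Q>K, reverse
Step 1:
                    C           E           B           G
  I           0.01373      0.1337       1.599      0.7416
  C           0.04146     0.02073    -0.04146    -0.04146
  E           0.05519      0.1544       1.558      0.7001
  solve Keq expr → x = -0.02073; check Q = 2528

x = -0.02073 M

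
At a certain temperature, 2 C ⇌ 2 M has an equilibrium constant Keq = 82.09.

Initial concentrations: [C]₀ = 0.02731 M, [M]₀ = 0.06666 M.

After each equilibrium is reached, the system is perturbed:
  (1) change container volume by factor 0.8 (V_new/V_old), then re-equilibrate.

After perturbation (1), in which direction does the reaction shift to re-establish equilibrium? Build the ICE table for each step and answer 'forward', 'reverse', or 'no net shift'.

Direction: no net shift

Q₀ = 5.958 vs Keq = 82.09 ⇒ Q<K, forward
Step 1:
                    C           M
  I           0.02731     0.06666
  C          -0.01797     0.01797
  E          0.009341     0.08463
  solve Keq expr → x = 0.008985; check Q = 82.09
Then change container volume by factor 0.8 (V_new/V_old).
Step 2:
                    C           M
  I           0.01168      0.1058
  C                 0           0
  E           0.01168      0.1058
  solve Keq expr → x = 0; check Q = 82.09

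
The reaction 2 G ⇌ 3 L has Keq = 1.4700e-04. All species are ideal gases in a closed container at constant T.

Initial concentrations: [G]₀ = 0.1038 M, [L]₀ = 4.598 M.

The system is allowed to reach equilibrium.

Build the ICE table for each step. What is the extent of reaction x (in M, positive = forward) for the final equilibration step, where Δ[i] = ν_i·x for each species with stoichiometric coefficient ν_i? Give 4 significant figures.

Q₀ = 9022 vs Keq = 1.4700e-04 ⇒ Q>K, reverse
Step 1:
                   G          L
  init        0.1038      4.598
  Δ            2.991     -4.486
  eq           3.094     0.1121
  solve Keq expr → x = -1.495; check Q = 1.4700e-04

x = -1.495 M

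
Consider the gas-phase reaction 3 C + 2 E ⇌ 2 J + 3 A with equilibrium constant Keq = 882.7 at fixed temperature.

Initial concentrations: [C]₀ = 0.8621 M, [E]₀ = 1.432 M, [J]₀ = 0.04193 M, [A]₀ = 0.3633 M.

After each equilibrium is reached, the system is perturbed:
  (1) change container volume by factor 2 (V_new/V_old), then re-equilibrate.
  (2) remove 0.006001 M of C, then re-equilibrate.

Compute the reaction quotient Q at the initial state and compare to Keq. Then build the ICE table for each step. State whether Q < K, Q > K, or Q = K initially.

Q₀ = 6.4163e-05 vs Keq = 882.7 ⇒ Q<K, forward
Step 1:
                    C           E           J           A
  I            0.8621       1.432     0.04193      0.3633
  C           -0.7765     -0.5176      0.5176      0.7765
  E           0.08564      0.9144      0.5596        1.14
  solve Keq expr → x = 0.2588; check Q = 882.7
Then change container volume by factor 2 (V_new/V_old).
Step 2:
                    C           E           J           A
  I           0.04282      0.4572      0.2798      0.5699
  C                 0           0           0           0
  E           0.04282      0.4572      0.2798      0.5699
  solve Keq expr → x = 0; check Q = 882.7
Then remove 0.006001 M of C.
Step 3:
                    C           E           J           A
  I           0.03682      0.4572      0.2798      0.5699
  C          0.005071    0.003381   -0.003381   -0.005071
  E           0.04189      0.4606      0.2764      0.5648
  solve Keq expr → x = -0.00169; check Q = 882.7

Q₀ = 6.4163e-05; Q < K (proceeds forward)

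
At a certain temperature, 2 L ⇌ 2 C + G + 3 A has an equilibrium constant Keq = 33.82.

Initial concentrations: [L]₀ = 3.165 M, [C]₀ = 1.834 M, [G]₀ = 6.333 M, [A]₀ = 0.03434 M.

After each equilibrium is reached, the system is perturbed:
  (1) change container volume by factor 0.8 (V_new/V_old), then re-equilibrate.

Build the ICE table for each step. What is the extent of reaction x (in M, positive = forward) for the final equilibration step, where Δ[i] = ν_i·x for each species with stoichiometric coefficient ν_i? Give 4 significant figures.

x = -0.1099 M

Q₀ = 8.6112e-05 vs Keq = 33.82 ⇒ Q<K, forward
Step 1:
                  L         C         G         A
  Initial     3.165     1.834     6.333   0.03434
  Change    -0.9525    0.9525    0.4762     1.429
  Equil       2.213     2.786     6.809     1.463
  solve Keq expr → x = 0.4762; check Q = 33.82
Then change container volume by factor 0.8 (V_new/V_old).
Step 2:
                  L         C         G         A
  Initial     2.766     3.483     8.512     1.829
  Change     0.2198   -0.2198   -0.1099   -0.3297
  Equil       2.985     3.263     8.402     1.499
  solve Keq expr → x = -0.1099; check Q = 33.82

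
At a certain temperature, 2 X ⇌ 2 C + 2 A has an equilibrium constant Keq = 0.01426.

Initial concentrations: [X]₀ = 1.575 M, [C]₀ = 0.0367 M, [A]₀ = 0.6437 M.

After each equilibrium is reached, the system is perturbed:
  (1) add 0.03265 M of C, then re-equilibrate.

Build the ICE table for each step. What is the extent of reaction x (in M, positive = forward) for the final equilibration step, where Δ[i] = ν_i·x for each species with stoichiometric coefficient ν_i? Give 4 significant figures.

x = -0.01156 M

Q₀ = 2.2498e-04 vs Keq = 0.01426 ⇒ Q<K, forward
Step 1:
                    X           C           A
  Initial       1.575      0.0367      0.6437
  Change      -0.1696      0.1696      0.1696
  Equil         1.405      0.2063      0.8133
  solve Keq expr → x = 0.08482; check Q = 0.01426
Then add 0.03265 M of C.
Step 2:
                    X           C           A
  Initial       1.405       0.239      0.8133
  Change      0.02312    -0.02312    -0.02312
  Equil         1.428      0.2159      0.7902
  solve Keq expr → x = -0.01156; check Q = 0.01426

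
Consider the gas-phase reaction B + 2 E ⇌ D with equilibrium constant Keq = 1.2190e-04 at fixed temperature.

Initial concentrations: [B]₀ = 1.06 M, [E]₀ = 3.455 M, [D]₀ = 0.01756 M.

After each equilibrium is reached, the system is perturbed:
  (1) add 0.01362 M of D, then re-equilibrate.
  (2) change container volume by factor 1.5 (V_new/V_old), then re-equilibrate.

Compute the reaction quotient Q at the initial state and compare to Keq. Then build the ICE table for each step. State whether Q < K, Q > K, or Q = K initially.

Q₀ = 0.001388; Q > K (proceeds reverse)

Q₀ = 0.001388 vs Keq = 1.2190e-04 ⇒ Q>K, reverse
Step 1:
                    B           E           D
  init           1.06       3.455     0.01756
  Δ           0.01597     0.03193    -0.01597
  eq            1.076       3.487    0.001595
  solve Keq expr → x = -0.01597; check Q = 1.2190e-04
Then add 0.01362 M of D.
Step 2:
                    B           E           D
  init          1.076       3.487     0.01521
  Δ           0.01357     0.02715    -0.01357
  eq             1.09       3.514     0.00164
  solve Keq expr → x = -0.01357; check Q = 1.2190e-04
Then change container volume by factor 1.5 (V_new/V_old).
Step 3:
                    B           E           D
  init         0.7264       2.343    0.001093
  Δ        6.0653e-04    0.001213 -6.0653e-04
  eq            0.727       2.344  4.8686e-04
  solve Keq expr → x = -6.0653e-04; check Q = 1.2190e-04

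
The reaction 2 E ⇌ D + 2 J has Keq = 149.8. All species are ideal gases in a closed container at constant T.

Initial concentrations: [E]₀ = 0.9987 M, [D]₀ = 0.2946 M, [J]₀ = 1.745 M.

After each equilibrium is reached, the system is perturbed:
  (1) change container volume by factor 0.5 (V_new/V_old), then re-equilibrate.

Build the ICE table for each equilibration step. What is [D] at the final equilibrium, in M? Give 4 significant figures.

[D]_eq = 1.35 M

Q₀ = 0.8994 vs Keq = 149.8 ⇒ Q<K, forward
Step 1:
                   E          D          J
  Initial     0.9987     0.2946      1.745
  Change     -0.8225     0.4112     0.8225
  Equil       0.1762     0.7058      2.567
  solve Keq expr → x = 0.4112; check Q = 149.8
Then change container volume by factor 0.5 (V_new/V_old).
Step 2:
                   E          D          J
  Initial     0.3525      1.412      5.135
  Change      0.1233   -0.06165    -0.1233
  Equil       0.4758       1.35      5.012
  solve Keq expr → x = -0.06165; check Q = 149.8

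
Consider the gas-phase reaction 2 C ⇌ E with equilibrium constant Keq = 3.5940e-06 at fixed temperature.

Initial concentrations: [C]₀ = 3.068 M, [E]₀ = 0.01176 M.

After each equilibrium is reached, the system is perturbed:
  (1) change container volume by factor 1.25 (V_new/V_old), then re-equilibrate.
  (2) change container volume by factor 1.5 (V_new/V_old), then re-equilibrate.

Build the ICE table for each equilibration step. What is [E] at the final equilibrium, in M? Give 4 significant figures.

[E]_eq = 9.7703e-06 M

Q₀ = 0.001249 vs Keq = 3.5940e-06 ⇒ Q>K, reverse
Step 1:
                   C          E
  I            3.068    0.01176
  C          0.02345   -0.01173
  E            3.091 3.4348e-05
  solve Keq expr → x = -0.01173; check Q = 3.5940e-06
Then change container volume by factor 1.25 (V_new/V_old).
Step 2:
                   C          E
  I            2.473 2.7478e-05
  C       1.0991e-05 -5.4955e-06
  E            2.473 2.1983e-05
  solve Keq expr → x = -5.4955e-06; check Q = 3.5940e-06
Then change container volume by factor 1.5 (V_new/V_old).
Step 3:
                   C          E
  I            1.649 1.4655e-05
  C       9.7700e-06 -4.8850e-06
  E            1.649 9.7703e-06
  solve Keq expr → x = -4.8850e-06; check Q = 3.5940e-06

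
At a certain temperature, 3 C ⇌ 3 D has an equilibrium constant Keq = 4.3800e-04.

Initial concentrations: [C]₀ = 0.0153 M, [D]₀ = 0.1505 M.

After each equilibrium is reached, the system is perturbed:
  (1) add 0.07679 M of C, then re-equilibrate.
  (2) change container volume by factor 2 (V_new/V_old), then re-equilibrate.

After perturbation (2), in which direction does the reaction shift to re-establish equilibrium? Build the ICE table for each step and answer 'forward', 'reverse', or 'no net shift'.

Q₀ = 951.8 vs Keq = 4.3800e-04 ⇒ Q>K, reverse
Step 1:
                   C          D
  I           0.0153     0.1505
  C           0.1388    -0.1388
  E           0.1541     0.0117
  solve Keq expr → x = -0.04627; check Q = 4.3800e-04
Then add 0.07679 M of C.
Step 2:
                   C          D
  I           0.2309     0.0117
  C         -0.00542    0.00542
  E           0.2255    0.01712
  solve Keq expr → x = 0.001807; check Q = 4.3800e-04
Then change container volume by factor 2 (V_new/V_old).
Step 3:
                   C          D
  I           0.1127   0.008561
  C                0          0
  E           0.1127   0.008561
  solve Keq expr → x = 0; check Q = 4.3800e-04

Direction: no net shift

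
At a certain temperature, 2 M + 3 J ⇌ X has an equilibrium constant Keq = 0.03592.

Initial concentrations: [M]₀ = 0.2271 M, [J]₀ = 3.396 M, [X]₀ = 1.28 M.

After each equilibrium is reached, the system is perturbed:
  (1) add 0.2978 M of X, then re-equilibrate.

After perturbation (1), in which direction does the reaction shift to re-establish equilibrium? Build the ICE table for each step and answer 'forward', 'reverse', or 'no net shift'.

Q₀ = 0.6337 vs Keq = 0.03592 ⇒ Q>K, reverse
Step 1:
                   M          J          X
  init        0.2271      3.396       1.28
  Δ           0.4386      0.658    -0.2193
  eq          0.6657      4.054      1.061
  solve Keq expr → x = -0.2193; check Q = 0.03592
Then add 0.2978 M of X.
Step 2:
                   M          J          X
  init        0.6657      4.054      1.358
  Δ          0.05684    0.08527   -0.02842
  eq          0.7226      4.139       1.33
  solve Keq expr → x = -0.02842; check Q = 0.03592

Direction: reverse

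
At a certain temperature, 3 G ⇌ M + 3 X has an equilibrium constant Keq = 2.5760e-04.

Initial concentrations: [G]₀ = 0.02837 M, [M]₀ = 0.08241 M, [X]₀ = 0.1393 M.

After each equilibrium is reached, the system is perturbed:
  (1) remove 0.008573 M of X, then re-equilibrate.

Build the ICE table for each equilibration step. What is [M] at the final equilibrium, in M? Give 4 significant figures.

[M]_eq = 0.04679 M

Q₀ = 9.756 vs Keq = 2.5760e-04 ⇒ Q>K, reverse
Step 1:
                  G         M         X
  Initial   0.02837   0.08241    0.1393
  Change     0.1138  -0.03792   -0.1138
  Equil      0.1421   0.04449   0.02553
  solve Keq expr → x = -0.03792; check Q = 2.5760e-04
Then remove 0.008573 M of X.
Step 2:
                  G         M         X
  Initial    0.1421   0.04449   0.01695
  Change  -0.006924  0.002308  0.006924
  Equil      0.1352   0.04679   0.02388
  solve Keq expr → x = 0.002308; check Q = 2.5760e-04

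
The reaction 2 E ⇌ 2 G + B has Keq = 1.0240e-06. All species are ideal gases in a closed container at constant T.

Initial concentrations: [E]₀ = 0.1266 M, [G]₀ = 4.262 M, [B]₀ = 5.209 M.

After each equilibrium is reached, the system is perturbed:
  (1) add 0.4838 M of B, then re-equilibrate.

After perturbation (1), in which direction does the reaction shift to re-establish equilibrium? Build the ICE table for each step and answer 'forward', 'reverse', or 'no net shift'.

Direction: reverse

Q₀ = 5904 vs Keq = 1.0240e-06 ⇒ Q>K, reverse
Step 1:
                  E         G         B
  Initial    0.1266     4.262     5.209
  Change      4.259    -4.259     -2.13
  Equil       4.386  0.002529     3.079
  solve Keq expr → x = -2.13; check Q = 1.0240e-06
Then add 0.4838 M of B.
Step 2:
                  E         G         B
  Initial     4.386  0.002529     3.563
  Change  1.7785e-04 -1.7785e-04 -8.8927e-05
  Equil       4.386  0.002351     3.563
  solve Keq expr → x = -8.8927e-05; check Q = 1.0240e-06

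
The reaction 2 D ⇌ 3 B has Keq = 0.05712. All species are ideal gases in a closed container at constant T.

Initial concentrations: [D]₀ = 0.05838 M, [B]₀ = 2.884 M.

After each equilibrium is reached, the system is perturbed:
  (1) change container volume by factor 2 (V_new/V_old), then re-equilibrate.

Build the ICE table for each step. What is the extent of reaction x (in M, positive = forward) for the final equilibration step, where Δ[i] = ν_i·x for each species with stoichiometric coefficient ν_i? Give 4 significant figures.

x = 0.01947 M

Q₀ = 7038 vs Keq = 0.05712 ⇒ Q>K, reverse
Step 1:
                   D          B
  I          0.05838      2.884
  C            1.568     -2.351
  E            1.626     0.5325
  solve Keq expr → x = -0.7838; check Q = 0.05712
Then change container volume by factor 2 (V_new/V_old).
Step 2:
                   D          B
  I            0.813     0.2663
  C         -0.03894    0.05841
  E           0.7741     0.3247
  solve Keq expr → x = 0.01947; check Q = 0.05712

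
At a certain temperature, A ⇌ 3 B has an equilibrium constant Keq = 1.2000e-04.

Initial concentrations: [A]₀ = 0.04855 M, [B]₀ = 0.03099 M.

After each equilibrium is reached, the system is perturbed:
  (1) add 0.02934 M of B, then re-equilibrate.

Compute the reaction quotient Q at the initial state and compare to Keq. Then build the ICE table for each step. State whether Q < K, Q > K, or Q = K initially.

Q₀ = 6.1302e-04; Q > K (proceeds reverse)

Q₀ = 6.1302e-04 vs Keq = 1.2000e-04 ⇒ Q>K, reverse
Step 1:
                   A          B
  Initial    0.04855    0.03099
  Change    0.004165    -0.0125
  Equil      0.05272    0.01849
  solve Keq expr → x = -0.004165; check Q = 1.2000e-04
Then add 0.02934 M of B.
Step 2:
                   A          B
  Initial    0.05272    0.04783
  Change    0.009432    -0.0283
  Equil      0.06215    0.01954
  solve Keq expr → x = -0.009432; check Q = 1.2000e-04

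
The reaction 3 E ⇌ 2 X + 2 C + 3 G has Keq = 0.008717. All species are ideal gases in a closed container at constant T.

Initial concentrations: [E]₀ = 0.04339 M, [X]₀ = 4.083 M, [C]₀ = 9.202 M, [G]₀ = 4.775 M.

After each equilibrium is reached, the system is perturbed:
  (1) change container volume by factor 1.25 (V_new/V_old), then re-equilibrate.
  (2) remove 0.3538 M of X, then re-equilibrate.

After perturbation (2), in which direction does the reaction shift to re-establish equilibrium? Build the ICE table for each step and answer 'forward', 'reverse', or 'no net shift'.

Direction: forward

Q₀ = 1.8814e+09 vs Keq = 0.008717 ⇒ Q>K, reverse
Step 1:
                    E           X           C           G
  I           0.04339       4.083       9.202       4.775
  C              4.51      -3.007      -3.007       -4.51
  E             4.554       1.076       6.195      0.2646
  solve Keq expr → x = -1.503; check Q = 0.008717
Then change container volume by factor 1.25 (V_new/V_old).
Step 2:
                    E           X           C           G
  I             3.643      0.8608       4.956      0.2117
  C          -0.05906     0.03937     0.03937     0.05906
  E             3.584      0.9002       4.995      0.2707
  solve Keq expr → x = 0.01969; check Q = 0.008717
Then remove 0.3538 M of X.
Step 3:
                    E           X           C           G
  I             3.584      0.5464       4.995      0.2707
  C          -0.07553     0.05036     0.05036     0.07553
  E             3.508      0.5968       5.046      0.3463
  solve Keq expr → x = 0.02518; check Q = 0.008717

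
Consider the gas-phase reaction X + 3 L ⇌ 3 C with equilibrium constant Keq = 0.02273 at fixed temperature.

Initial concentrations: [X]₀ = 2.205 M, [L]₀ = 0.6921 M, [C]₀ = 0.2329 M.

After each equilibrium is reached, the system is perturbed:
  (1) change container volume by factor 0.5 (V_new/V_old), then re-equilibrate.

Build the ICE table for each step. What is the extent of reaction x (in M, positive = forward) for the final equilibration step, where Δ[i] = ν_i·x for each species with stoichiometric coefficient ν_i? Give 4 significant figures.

x = 0.02918 M

Q₀ = 0.01728 vs Keq = 0.02273 ⇒ Q<K, forward
Step 1:
                  X         L         C
  I           2.205    0.6921    0.2329
  C       -0.005376  -0.01613   0.01613
  E             2.2     0.676     0.249
  solve Keq expr → x = 0.005376; check Q = 0.02273
Then change container volume by factor 0.5 (V_new/V_old).
Step 2:
                  X         L         C
  I           4.399     1.352    0.4981
  C        -0.02918  -0.08753   0.08753
  E            4.37     1.264    0.5856
  solve Keq expr → x = 0.02918; check Q = 0.02273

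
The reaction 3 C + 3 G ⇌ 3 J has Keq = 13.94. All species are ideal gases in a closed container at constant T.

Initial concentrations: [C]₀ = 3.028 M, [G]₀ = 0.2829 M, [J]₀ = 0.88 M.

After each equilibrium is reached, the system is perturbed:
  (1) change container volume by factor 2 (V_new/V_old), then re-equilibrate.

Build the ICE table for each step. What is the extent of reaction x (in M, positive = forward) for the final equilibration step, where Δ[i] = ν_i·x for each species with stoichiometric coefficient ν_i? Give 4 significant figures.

Q₀ = 1.084 vs Keq = 13.94 ⇒ Q<K, forward
Step 1:
                    C           G           J
  init          3.028      0.2829        0.88
  Δ           -0.1368     -0.1368      0.1368
  eq            2.891      0.1461       1.017
  solve Keq expr → x = 0.04559; check Q = 13.94
Then change container volume by factor 2 (V_new/V_old).
Step 2:
                    C           G           J
  init          1.446     0.07306      0.5084
  Δ           0.05315     0.05315    -0.05315
  eq            1.499      0.1262      0.4552
  solve Keq expr → x = -0.01772; check Q = 13.94

x = -0.01772 M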